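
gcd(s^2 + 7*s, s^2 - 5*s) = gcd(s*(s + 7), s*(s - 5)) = s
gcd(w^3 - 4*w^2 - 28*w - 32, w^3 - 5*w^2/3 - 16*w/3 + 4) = w + 2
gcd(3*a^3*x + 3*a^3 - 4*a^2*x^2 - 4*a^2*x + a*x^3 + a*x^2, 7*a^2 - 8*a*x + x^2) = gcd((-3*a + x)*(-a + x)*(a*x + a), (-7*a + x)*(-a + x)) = -a + x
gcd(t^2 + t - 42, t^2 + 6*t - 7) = t + 7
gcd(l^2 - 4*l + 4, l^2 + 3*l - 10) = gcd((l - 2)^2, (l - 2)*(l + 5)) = l - 2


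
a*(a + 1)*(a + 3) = a^3 + 4*a^2 + 3*a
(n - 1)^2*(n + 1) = n^3 - n^2 - n + 1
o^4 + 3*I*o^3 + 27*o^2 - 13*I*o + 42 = (o - 3*I)*(o - 2*I)*(o + I)*(o + 7*I)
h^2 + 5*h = h*(h + 5)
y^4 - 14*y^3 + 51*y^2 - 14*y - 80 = (y - 8)*(y - 5)*(y - 2)*(y + 1)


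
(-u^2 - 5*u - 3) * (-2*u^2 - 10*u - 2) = 2*u^4 + 20*u^3 + 58*u^2 + 40*u + 6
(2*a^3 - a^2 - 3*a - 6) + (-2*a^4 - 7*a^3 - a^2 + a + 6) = -2*a^4 - 5*a^3 - 2*a^2 - 2*a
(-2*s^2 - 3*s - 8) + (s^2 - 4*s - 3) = -s^2 - 7*s - 11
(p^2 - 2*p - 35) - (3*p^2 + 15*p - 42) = -2*p^2 - 17*p + 7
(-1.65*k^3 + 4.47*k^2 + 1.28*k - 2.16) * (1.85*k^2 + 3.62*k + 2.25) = -3.0525*k^5 + 2.2965*k^4 + 14.8369*k^3 + 10.6951*k^2 - 4.9392*k - 4.86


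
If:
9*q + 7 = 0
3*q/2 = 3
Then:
No Solution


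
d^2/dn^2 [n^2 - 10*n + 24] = 2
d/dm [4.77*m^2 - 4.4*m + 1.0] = 9.54*m - 4.4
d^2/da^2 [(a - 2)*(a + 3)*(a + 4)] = 6*a + 10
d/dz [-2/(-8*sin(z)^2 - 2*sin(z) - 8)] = -(8*sin(z) + 1)*cos(z)/(4*sin(z)^2 + sin(z) + 4)^2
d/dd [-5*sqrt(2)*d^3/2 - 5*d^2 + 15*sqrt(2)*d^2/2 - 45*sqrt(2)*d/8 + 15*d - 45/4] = -15*sqrt(2)*d^2/2 - 10*d + 15*sqrt(2)*d - 45*sqrt(2)/8 + 15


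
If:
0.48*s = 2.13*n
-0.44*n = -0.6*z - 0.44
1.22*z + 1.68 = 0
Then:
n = -0.88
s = -3.90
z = -1.38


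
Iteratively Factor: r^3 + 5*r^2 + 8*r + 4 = (r + 2)*(r^2 + 3*r + 2) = (r + 1)*(r + 2)*(r + 2)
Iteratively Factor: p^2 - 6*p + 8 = (p - 2)*(p - 4)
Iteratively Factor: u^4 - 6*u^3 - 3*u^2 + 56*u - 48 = (u - 4)*(u^3 - 2*u^2 - 11*u + 12) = (u - 4)*(u - 1)*(u^2 - u - 12) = (u - 4)*(u - 1)*(u + 3)*(u - 4)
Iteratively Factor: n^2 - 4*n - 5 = (n + 1)*(n - 5)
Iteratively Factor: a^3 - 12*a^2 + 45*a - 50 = (a - 5)*(a^2 - 7*a + 10) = (a - 5)^2*(a - 2)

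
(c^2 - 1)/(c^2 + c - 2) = (c + 1)/(c + 2)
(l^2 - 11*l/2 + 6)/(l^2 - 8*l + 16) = (l - 3/2)/(l - 4)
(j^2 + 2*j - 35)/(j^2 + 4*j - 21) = (j - 5)/(j - 3)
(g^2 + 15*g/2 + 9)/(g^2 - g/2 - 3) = (g + 6)/(g - 2)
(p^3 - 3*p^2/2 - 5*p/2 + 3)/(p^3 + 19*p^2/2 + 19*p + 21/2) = (p^2 - 3*p + 2)/(p^2 + 8*p + 7)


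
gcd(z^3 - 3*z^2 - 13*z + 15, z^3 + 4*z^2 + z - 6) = z^2 + 2*z - 3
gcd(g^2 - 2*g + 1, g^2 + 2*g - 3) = g - 1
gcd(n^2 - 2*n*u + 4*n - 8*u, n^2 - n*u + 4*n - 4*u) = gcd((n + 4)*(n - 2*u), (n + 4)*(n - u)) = n + 4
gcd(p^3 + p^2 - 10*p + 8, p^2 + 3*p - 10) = p - 2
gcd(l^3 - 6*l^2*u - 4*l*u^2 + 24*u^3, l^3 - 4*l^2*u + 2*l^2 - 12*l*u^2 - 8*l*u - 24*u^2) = -l^2 + 4*l*u + 12*u^2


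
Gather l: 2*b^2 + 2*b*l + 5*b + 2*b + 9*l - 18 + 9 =2*b^2 + 7*b + l*(2*b + 9) - 9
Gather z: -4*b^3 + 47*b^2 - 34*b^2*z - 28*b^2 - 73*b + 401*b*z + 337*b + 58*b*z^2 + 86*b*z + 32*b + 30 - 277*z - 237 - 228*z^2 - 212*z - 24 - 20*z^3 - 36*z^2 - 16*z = -4*b^3 + 19*b^2 + 296*b - 20*z^3 + z^2*(58*b - 264) + z*(-34*b^2 + 487*b - 505) - 231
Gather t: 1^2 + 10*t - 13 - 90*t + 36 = 24 - 80*t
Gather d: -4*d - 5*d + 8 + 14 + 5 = 27 - 9*d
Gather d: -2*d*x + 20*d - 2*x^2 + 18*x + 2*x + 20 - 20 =d*(20 - 2*x) - 2*x^2 + 20*x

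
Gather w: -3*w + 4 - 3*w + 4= 8 - 6*w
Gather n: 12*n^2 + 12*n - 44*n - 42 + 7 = 12*n^2 - 32*n - 35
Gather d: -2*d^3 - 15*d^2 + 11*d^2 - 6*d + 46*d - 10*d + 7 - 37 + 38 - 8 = -2*d^3 - 4*d^2 + 30*d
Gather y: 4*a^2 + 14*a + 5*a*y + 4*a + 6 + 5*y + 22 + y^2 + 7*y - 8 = 4*a^2 + 18*a + y^2 + y*(5*a + 12) + 20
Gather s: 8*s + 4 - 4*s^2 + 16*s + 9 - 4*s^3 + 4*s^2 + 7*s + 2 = -4*s^3 + 31*s + 15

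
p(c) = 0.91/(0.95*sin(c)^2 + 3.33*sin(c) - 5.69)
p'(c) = 0.91*(-1.9*sin(c)*cos(c) - 3.33*cos(c))/(0.95*sin(c)^2 + 3.33*sin(c) - 5.69)^2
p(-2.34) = -0.12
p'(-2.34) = 0.02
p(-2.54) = -0.13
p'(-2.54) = 0.03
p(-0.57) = -0.13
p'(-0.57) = -0.03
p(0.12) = -0.17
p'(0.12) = -0.12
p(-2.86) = -0.14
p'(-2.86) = 0.06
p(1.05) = -0.44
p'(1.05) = -0.52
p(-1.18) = -0.11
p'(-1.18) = -0.01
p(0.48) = -0.23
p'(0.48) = -0.22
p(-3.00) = -0.15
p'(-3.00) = 0.07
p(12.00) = -0.13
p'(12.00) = -0.03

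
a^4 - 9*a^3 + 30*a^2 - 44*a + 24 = (a - 3)*(a - 2)^3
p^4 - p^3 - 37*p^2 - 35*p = p*(p - 7)*(p + 1)*(p + 5)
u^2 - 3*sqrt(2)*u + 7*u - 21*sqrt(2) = (u + 7)*(u - 3*sqrt(2))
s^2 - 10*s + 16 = (s - 8)*(s - 2)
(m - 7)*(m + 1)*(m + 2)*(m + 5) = m^4 + m^3 - 39*m^2 - 109*m - 70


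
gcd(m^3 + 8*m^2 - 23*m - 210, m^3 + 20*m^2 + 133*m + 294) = m^2 + 13*m + 42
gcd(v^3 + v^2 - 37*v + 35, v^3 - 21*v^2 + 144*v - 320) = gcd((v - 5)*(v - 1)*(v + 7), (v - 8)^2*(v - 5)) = v - 5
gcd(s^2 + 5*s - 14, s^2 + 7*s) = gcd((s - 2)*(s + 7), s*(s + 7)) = s + 7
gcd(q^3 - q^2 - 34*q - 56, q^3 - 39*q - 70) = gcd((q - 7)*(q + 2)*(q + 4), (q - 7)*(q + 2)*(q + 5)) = q^2 - 5*q - 14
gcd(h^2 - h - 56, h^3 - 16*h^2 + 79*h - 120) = h - 8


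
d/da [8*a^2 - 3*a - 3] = 16*a - 3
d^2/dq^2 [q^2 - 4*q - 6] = 2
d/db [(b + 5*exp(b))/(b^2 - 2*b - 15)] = (-2*(b - 1)*(b + 5*exp(b)) + (-5*exp(b) - 1)*(-b^2 + 2*b + 15))/(-b^2 + 2*b + 15)^2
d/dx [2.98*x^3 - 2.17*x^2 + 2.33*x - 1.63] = 8.94*x^2 - 4.34*x + 2.33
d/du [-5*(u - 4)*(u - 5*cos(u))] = -5*u + 5*(4 - u)*(5*sin(u) + 1) + 25*cos(u)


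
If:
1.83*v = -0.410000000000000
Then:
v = -0.22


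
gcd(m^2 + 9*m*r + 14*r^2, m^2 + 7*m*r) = m + 7*r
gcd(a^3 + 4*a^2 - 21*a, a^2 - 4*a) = a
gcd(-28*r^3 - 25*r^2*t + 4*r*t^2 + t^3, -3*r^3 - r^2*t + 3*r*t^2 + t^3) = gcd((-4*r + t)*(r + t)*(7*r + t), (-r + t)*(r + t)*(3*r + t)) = r + t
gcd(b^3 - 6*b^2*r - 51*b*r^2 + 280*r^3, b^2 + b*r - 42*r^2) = b + 7*r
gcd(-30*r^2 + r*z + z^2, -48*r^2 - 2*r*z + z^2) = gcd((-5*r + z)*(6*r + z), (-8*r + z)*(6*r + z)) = 6*r + z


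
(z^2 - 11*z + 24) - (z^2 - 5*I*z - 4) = -11*z + 5*I*z + 28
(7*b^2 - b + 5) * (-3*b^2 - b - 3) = -21*b^4 - 4*b^3 - 35*b^2 - 2*b - 15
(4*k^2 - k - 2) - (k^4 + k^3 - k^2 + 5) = -k^4 - k^3 + 5*k^2 - k - 7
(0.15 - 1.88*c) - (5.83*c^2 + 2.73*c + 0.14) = -5.83*c^2 - 4.61*c + 0.00999999999999998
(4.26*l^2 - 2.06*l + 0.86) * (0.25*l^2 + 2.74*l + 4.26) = 1.065*l^4 + 11.1574*l^3 + 12.7182*l^2 - 6.4192*l + 3.6636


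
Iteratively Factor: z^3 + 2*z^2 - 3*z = (z + 3)*(z^2 - z) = (z - 1)*(z + 3)*(z)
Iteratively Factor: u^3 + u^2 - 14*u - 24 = (u + 3)*(u^2 - 2*u - 8) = (u - 4)*(u + 3)*(u + 2)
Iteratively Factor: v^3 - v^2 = (v)*(v^2 - v) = v*(v - 1)*(v)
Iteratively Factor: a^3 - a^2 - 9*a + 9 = (a - 1)*(a^2 - 9) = (a - 1)*(a + 3)*(a - 3)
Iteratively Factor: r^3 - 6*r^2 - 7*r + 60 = (r - 5)*(r^2 - r - 12) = (r - 5)*(r - 4)*(r + 3)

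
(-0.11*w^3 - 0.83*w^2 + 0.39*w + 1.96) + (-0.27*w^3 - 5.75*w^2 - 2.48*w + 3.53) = -0.38*w^3 - 6.58*w^2 - 2.09*w + 5.49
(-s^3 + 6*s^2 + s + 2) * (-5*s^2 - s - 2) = 5*s^5 - 29*s^4 - 9*s^3 - 23*s^2 - 4*s - 4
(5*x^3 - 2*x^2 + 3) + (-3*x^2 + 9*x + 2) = 5*x^3 - 5*x^2 + 9*x + 5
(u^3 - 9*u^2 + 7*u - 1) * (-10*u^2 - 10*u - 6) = -10*u^5 + 80*u^4 + 14*u^3 - 6*u^2 - 32*u + 6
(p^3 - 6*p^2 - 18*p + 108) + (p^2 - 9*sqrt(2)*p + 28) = p^3 - 5*p^2 - 18*p - 9*sqrt(2)*p + 136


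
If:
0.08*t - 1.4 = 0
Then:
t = 17.50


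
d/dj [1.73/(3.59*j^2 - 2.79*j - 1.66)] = (4.8267 - 12.4214*j)/(-3.59*j^2 + 2.79*j + 1.66)^2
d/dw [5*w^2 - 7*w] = 10*w - 7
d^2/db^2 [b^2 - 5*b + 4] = 2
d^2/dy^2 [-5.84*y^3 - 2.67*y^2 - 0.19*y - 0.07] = -35.04*y - 5.34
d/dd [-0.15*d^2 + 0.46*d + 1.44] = 0.46 - 0.3*d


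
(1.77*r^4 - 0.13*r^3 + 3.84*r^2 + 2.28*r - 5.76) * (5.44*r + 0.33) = 9.6288*r^5 - 0.1231*r^4 + 20.8467*r^3 + 13.6704*r^2 - 30.582*r - 1.9008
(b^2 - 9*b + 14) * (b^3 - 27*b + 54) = b^5 - 9*b^4 - 13*b^3 + 297*b^2 - 864*b + 756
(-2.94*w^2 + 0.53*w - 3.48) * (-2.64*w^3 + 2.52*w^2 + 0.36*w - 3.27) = 7.7616*w^5 - 8.808*w^4 + 9.4644*w^3 + 1.035*w^2 - 2.9859*w + 11.3796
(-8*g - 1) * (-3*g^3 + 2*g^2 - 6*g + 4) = 24*g^4 - 13*g^3 + 46*g^2 - 26*g - 4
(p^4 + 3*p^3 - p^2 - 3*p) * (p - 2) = p^5 + p^4 - 7*p^3 - p^2 + 6*p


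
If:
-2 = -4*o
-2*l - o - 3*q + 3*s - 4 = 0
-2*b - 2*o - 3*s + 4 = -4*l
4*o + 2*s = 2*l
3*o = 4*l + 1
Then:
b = 49/16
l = 1/8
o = 1/2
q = -59/24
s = -7/8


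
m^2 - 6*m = m*(m - 6)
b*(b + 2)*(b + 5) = b^3 + 7*b^2 + 10*b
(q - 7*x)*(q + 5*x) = q^2 - 2*q*x - 35*x^2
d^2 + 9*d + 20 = (d + 4)*(d + 5)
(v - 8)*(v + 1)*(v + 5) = v^3 - 2*v^2 - 43*v - 40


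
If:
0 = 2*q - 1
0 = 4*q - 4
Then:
No Solution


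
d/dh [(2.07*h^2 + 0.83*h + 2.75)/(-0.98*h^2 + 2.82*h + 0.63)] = (6.6508*h^2 + 7.9982*h - 7.2321)/(0.9604*h^4 - 5.5272*h^3 + 6.7176*h^2 + 3.5532*h + 0.3969)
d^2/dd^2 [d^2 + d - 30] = 2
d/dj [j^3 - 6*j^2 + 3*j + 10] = 3*j^2 - 12*j + 3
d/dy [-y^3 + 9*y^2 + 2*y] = -3*y^2 + 18*y + 2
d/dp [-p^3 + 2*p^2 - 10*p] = -3*p^2 + 4*p - 10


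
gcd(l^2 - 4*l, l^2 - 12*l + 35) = 1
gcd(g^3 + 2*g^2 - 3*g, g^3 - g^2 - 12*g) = g^2 + 3*g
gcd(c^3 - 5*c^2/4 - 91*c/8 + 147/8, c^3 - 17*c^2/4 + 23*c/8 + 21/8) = c^2 - 19*c/4 + 21/4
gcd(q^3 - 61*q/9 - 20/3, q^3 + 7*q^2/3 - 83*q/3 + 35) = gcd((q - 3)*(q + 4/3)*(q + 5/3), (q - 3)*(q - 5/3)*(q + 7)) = q - 3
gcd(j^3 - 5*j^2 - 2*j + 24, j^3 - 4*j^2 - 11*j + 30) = 1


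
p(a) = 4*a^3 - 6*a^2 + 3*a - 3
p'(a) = 12*a^2 - 12*a + 3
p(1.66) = 3.74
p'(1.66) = 16.15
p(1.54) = 2.00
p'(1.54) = 12.98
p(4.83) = 322.23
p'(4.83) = 224.99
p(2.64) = 36.70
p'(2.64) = 54.96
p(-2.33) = -93.16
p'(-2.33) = 96.11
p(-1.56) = -37.47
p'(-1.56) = 50.92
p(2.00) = 11.00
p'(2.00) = 27.00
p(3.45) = 100.19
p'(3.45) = 104.43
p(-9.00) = -3432.00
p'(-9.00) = 1083.00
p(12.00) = 6081.00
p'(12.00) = 1587.00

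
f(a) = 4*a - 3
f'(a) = 4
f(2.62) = 7.48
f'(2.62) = 4.00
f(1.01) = 1.04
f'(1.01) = 4.00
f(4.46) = 14.84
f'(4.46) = 4.00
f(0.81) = 0.24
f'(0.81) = 4.00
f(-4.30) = -20.20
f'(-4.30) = 4.00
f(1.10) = 1.40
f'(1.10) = 4.00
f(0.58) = -0.68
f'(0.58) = 4.00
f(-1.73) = -9.92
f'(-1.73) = 4.00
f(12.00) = 45.00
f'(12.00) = 4.00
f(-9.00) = -39.00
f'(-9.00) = 4.00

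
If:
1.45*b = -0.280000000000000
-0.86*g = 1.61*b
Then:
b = -0.19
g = 0.36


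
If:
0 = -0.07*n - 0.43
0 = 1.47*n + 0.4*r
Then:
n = -6.14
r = 22.58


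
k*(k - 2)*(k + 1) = k^3 - k^2 - 2*k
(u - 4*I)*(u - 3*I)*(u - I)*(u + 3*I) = u^4 - 5*I*u^3 + 5*u^2 - 45*I*u - 36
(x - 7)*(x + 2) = x^2 - 5*x - 14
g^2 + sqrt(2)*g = g*(g + sqrt(2))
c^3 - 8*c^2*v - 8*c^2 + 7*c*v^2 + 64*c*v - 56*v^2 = (c - 8)*(c - 7*v)*(c - v)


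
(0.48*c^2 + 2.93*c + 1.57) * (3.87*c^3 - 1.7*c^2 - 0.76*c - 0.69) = 1.8576*c^5 + 10.5231*c^4 + 0.730100000000001*c^3 - 5.227*c^2 - 3.2149*c - 1.0833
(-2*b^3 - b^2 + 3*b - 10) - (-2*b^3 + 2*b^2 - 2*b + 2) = -3*b^2 + 5*b - 12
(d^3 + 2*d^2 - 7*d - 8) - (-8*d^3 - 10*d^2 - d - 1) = 9*d^3 + 12*d^2 - 6*d - 7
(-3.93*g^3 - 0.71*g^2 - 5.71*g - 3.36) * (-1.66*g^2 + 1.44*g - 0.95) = 6.5238*g^5 - 4.4806*g^4 + 12.1897*g^3 - 1.9703*g^2 + 0.5861*g + 3.192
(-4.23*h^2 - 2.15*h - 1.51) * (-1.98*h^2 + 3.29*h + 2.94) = 8.3754*h^4 - 9.6597*h^3 - 16.5199*h^2 - 11.2889*h - 4.4394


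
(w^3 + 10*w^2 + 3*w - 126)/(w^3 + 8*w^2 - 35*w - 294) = (w^2 + 3*w - 18)/(w^2 + w - 42)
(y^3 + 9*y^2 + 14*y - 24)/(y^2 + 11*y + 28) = (y^2 + 5*y - 6)/(y + 7)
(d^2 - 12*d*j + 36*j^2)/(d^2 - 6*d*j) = (d - 6*j)/d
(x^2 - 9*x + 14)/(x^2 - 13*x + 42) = (x - 2)/(x - 6)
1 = 1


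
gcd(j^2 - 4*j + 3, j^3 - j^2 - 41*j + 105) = j - 3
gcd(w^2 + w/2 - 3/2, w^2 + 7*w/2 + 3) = w + 3/2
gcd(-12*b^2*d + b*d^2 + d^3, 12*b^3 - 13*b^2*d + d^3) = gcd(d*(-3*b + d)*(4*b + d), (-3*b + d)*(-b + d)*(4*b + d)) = 12*b^2 - b*d - d^2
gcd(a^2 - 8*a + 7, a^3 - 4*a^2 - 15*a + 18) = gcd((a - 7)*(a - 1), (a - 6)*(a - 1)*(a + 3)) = a - 1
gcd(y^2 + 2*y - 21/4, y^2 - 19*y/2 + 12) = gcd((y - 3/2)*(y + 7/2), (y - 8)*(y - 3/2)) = y - 3/2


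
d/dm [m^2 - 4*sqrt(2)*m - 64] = 2*m - 4*sqrt(2)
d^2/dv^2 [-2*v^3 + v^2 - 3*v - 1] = 2 - 12*v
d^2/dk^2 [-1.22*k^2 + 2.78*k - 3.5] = -2.44000000000000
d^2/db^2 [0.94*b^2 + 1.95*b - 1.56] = 1.88000000000000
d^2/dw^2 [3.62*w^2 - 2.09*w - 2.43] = 7.24000000000000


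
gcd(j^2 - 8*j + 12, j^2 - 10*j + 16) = j - 2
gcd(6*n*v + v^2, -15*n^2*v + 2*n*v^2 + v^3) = v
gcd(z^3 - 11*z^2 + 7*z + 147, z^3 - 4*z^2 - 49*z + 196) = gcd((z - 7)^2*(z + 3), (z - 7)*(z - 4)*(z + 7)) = z - 7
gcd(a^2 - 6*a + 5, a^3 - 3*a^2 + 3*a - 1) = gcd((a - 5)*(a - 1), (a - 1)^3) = a - 1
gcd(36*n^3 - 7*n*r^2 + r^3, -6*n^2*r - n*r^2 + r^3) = -6*n^2 - n*r + r^2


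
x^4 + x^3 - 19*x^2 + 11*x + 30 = (x - 3)*(x - 2)*(x + 1)*(x + 5)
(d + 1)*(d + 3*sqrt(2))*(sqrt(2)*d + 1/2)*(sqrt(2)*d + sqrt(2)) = 2*d^4 + 4*d^3 + 13*sqrt(2)*d^3/2 + 5*d^2 + 13*sqrt(2)*d^2 + 6*d + 13*sqrt(2)*d/2 + 3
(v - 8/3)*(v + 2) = v^2 - 2*v/3 - 16/3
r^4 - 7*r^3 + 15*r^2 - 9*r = r*(r - 3)^2*(r - 1)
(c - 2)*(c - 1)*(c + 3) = c^3 - 7*c + 6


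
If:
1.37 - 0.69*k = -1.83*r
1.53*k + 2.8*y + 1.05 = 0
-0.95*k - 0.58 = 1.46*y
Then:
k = -0.21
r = -0.83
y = -0.26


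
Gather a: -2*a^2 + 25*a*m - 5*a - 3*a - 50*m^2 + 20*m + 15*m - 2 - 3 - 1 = -2*a^2 + a*(25*m - 8) - 50*m^2 + 35*m - 6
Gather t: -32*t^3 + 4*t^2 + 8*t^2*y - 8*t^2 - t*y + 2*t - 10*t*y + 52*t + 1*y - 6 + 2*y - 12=-32*t^3 + t^2*(8*y - 4) + t*(54 - 11*y) + 3*y - 18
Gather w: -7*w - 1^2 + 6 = 5 - 7*w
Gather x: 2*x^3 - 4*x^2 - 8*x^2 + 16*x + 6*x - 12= 2*x^3 - 12*x^2 + 22*x - 12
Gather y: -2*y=-2*y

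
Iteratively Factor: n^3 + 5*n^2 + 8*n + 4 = (n + 2)*(n^2 + 3*n + 2) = (n + 2)^2*(n + 1)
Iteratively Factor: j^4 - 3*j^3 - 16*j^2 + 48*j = (j)*(j^3 - 3*j^2 - 16*j + 48) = j*(j + 4)*(j^2 - 7*j + 12) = j*(j - 4)*(j + 4)*(j - 3)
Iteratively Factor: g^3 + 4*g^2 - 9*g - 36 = (g - 3)*(g^2 + 7*g + 12) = (g - 3)*(g + 3)*(g + 4)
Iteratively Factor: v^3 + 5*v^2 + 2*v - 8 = (v + 4)*(v^2 + v - 2) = (v - 1)*(v + 4)*(v + 2)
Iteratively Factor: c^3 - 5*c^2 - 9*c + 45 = (c + 3)*(c^2 - 8*c + 15) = (c - 5)*(c + 3)*(c - 3)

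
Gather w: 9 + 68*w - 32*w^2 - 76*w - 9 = -32*w^2 - 8*w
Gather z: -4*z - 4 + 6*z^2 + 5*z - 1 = 6*z^2 + z - 5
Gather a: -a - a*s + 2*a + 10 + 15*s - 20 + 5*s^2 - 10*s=a*(1 - s) + 5*s^2 + 5*s - 10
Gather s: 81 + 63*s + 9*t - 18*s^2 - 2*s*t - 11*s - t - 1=-18*s^2 + s*(52 - 2*t) + 8*t + 80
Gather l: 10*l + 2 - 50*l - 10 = -40*l - 8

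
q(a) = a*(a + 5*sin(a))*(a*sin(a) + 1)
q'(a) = a*(a + 5*sin(a))*(a*cos(a) + sin(a)) + a*(a*sin(a) + 1)*(5*cos(a) + 1) + (a + 5*sin(a))*(a*sin(a) + 1) = a^3*cos(a) + 3*a^2*sin(a) + 5*a^2*sin(2*a) + 5*a*cos(a) - 5*a*cos(2*a) + 7*a + 5*sin(a)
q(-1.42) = 21.72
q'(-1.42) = -32.13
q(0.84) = 6.23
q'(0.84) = 18.34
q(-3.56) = -2.43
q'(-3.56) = 14.92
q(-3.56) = -2.43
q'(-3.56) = 14.92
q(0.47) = 1.56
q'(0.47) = 7.55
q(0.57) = 2.44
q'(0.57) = 10.06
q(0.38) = 0.97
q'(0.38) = 5.61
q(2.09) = 37.83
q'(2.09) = 7.12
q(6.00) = -18.68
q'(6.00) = 124.73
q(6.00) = -18.68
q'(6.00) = 124.73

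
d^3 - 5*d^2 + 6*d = d*(d - 3)*(d - 2)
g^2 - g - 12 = (g - 4)*(g + 3)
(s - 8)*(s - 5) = s^2 - 13*s + 40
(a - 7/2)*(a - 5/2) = a^2 - 6*a + 35/4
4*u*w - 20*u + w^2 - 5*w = (4*u + w)*(w - 5)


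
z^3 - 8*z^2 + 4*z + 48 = (z - 6)*(z - 4)*(z + 2)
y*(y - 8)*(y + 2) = y^3 - 6*y^2 - 16*y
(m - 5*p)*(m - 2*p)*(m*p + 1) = m^3*p - 7*m^2*p^2 + m^2 + 10*m*p^3 - 7*m*p + 10*p^2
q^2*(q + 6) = q^3 + 6*q^2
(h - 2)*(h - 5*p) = h^2 - 5*h*p - 2*h + 10*p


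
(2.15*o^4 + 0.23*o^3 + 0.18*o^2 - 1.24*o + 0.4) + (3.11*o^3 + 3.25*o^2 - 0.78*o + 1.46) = 2.15*o^4 + 3.34*o^3 + 3.43*o^2 - 2.02*o + 1.86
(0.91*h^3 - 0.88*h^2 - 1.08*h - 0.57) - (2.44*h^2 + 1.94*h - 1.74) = 0.91*h^3 - 3.32*h^2 - 3.02*h + 1.17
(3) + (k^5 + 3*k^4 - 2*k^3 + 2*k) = k^5 + 3*k^4 - 2*k^3 + 2*k + 3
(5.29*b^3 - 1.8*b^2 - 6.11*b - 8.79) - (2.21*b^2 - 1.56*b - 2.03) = 5.29*b^3 - 4.01*b^2 - 4.55*b - 6.76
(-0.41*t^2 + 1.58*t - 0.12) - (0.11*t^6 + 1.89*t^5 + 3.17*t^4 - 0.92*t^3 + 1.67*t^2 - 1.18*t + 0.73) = -0.11*t^6 - 1.89*t^5 - 3.17*t^4 + 0.92*t^3 - 2.08*t^2 + 2.76*t - 0.85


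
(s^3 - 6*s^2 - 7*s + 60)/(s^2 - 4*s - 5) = (s^2 - s - 12)/(s + 1)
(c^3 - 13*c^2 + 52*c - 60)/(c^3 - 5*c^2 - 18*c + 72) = (c^2 - 7*c + 10)/(c^2 + c - 12)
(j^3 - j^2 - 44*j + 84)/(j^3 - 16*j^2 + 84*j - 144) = (j^2 + 5*j - 14)/(j^2 - 10*j + 24)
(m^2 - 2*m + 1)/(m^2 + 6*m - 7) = (m - 1)/(m + 7)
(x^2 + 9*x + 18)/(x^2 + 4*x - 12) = (x + 3)/(x - 2)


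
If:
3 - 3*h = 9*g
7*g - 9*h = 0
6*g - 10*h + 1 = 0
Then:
No Solution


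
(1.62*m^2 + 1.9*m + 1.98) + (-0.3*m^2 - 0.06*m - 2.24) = 1.32*m^2 + 1.84*m - 0.26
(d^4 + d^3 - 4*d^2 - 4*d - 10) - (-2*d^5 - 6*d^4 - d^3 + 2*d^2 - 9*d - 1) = 2*d^5 + 7*d^4 + 2*d^3 - 6*d^2 + 5*d - 9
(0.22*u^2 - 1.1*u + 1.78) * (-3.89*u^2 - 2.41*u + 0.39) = -0.8558*u^4 + 3.7488*u^3 - 4.1874*u^2 - 4.7188*u + 0.6942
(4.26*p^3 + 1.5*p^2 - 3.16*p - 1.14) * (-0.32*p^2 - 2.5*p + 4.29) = -1.3632*p^5 - 11.13*p^4 + 15.5366*p^3 + 14.6998*p^2 - 10.7064*p - 4.8906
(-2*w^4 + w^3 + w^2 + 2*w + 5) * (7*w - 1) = -14*w^5 + 9*w^4 + 6*w^3 + 13*w^2 + 33*w - 5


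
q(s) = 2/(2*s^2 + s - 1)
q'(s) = 2*(-4*s - 1)/(2*s^2 + s - 1)^2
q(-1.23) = 2.51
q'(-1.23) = 12.38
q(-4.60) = 0.05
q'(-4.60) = 0.03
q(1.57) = 0.36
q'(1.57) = -0.48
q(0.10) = -2.27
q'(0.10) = -3.62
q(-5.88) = 0.03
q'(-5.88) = 0.01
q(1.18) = 0.67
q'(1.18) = -1.30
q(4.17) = 0.05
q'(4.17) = -0.02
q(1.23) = 0.61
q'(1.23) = -1.12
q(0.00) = -2.00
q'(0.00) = -2.00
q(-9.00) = 0.01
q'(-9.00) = 0.00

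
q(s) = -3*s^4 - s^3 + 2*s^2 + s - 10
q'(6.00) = -2675.00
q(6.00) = -4036.00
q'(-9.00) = 8470.00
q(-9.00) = -18811.00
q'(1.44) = -35.29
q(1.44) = -20.30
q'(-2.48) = 155.66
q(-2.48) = -98.41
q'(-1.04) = 7.09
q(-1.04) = -11.26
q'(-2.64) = 190.33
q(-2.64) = -126.03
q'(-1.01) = 6.26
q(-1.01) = -11.06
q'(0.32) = 1.58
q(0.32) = -9.54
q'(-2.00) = 77.00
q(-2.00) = -44.00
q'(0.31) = 1.59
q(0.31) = -9.56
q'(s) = -12*s^3 - 3*s^2 + 4*s + 1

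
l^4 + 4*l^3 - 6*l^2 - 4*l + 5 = (l - 1)^2*(l + 1)*(l + 5)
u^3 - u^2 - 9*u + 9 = (u - 3)*(u - 1)*(u + 3)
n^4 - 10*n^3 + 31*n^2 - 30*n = n*(n - 5)*(n - 3)*(n - 2)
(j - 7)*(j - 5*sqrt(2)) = j^2 - 5*sqrt(2)*j - 7*j + 35*sqrt(2)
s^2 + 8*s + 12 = (s + 2)*(s + 6)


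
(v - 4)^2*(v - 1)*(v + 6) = v^4 - 3*v^3 - 30*v^2 + 128*v - 96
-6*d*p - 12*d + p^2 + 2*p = (-6*d + p)*(p + 2)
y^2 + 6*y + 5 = (y + 1)*(y + 5)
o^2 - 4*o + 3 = (o - 3)*(o - 1)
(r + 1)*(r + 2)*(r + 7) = r^3 + 10*r^2 + 23*r + 14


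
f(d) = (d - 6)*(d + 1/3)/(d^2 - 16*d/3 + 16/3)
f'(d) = (16/3 - 2*d)*(d - 6)*(d + 1/3)/(d^2 - 16*d/3 + 16/3)^2 + (d - 6)/(d^2 - 16*d/3 + 16/3) + (d + 1/3)/(d^2 - 16*d/3 + 16/3) = (3*d^2 + 132*d - 368)/(9*d^4 - 96*d^3 + 352*d^2 - 512*d + 256)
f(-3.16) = 0.80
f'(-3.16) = -0.08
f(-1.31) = 0.51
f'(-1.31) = -0.30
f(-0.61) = 0.20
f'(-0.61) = -0.62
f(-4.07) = 0.86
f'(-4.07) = -0.05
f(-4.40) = 0.88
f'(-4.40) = -0.04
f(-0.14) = -0.19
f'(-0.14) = -1.15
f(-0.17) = -0.16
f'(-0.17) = -1.10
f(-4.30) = 0.87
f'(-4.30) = -0.04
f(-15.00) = 0.99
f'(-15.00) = 0.00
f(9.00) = 0.73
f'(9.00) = 0.08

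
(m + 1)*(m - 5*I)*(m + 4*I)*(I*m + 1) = I*m^4 + 2*m^3 + I*m^3 + 2*m^2 + 19*I*m^2 + 20*m + 19*I*m + 20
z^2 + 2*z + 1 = (z + 1)^2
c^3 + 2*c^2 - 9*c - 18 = (c - 3)*(c + 2)*(c + 3)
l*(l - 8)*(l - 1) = l^3 - 9*l^2 + 8*l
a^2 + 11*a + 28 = (a + 4)*(a + 7)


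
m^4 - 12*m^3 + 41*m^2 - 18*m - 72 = (m - 6)*(m - 4)*(m - 3)*(m + 1)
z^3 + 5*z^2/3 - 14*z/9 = z*(z - 2/3)*(z + 7/3)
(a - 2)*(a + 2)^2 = a^3 + 2*a^2 - 4*a - 8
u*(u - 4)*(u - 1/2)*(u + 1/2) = u^4 - 4*u^3 - u^2/4 + u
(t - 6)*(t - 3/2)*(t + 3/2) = t^3 - 6*t^2 - 9*t/4 + 27/2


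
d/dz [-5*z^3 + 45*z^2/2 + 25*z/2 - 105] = -15*z^2 + 45*z + 25/2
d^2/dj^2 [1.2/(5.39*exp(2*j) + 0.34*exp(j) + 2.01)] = (1.2*(10.78*exp(j) + 0.34)*(21.56*exp(j) + 0.68)*exp(j) - (25.872*exp(j) + 0.408)*(5.39*exp(2*j) + 0.34*exp(j) + 2.01))*exp(j)/(5.39*exp(2*j) + 0.34*exp(j) + 2.01)^3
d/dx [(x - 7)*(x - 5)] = 2*x - 12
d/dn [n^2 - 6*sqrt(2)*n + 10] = 2*n - 6*sqrt(2)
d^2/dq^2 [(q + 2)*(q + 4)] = 2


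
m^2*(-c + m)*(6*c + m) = -6*c^2*m^2 + 5*c*m^3 + m^4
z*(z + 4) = z^2 + 4*z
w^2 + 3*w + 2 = (w + 1)*(w + 2)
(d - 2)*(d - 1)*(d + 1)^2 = d^4 - d^3 - 3*d^2 + d + 2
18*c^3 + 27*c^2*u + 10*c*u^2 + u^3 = (c + u)*(3*c + u)*(6*c + u)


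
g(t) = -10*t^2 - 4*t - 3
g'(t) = -20*t - 4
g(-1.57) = -21.37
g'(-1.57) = 27.40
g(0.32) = -5.30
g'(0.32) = -10.40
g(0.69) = -10.52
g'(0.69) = -17.80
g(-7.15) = -485.62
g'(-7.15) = 139.00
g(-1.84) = -29.50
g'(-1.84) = 32.80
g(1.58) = -34.28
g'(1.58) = -35.60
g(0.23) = -4.45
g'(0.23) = -8.60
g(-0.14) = -2.64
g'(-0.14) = -1.20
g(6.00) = -387.00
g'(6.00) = -124.00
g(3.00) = -105.00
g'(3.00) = -64.00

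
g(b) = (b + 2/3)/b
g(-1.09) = 0.39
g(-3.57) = 0.81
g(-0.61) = -0.09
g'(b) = 1/b - (b + 2/3)/b^2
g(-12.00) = 0.94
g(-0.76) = 0.12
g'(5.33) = -0.02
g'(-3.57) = -0.05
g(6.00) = 1.11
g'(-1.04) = -0.62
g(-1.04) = 0.36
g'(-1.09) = -0.56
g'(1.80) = -0.21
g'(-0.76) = -1.15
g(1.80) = 1.37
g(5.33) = 1.13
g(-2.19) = 0.70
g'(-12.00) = 0.00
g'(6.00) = -0.02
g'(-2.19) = -0.14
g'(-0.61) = -1.79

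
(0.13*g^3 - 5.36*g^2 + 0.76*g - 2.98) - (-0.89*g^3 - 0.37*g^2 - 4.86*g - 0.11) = 1.02*g^3 - 4.99*g^2 + 5.62*g - 2.87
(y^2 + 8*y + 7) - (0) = y^2 + 8*y + 7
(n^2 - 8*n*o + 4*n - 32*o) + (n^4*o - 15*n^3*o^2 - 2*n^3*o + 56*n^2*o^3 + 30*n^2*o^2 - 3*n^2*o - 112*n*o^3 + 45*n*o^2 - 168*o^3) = n^4*o - 15*n^3*o^2 - 2*n^3*o + 56*n^2*o^3 + 30*n^2*o^2 - 3*n^2*o + n^2 - 112*n*o^3 + 45*n*o^2 - 8*n*o + 4*n - 168*o^3 - 32*o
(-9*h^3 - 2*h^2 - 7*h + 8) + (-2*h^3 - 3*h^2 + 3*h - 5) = -11*h^3 - 5*h^2 - 4*h + 3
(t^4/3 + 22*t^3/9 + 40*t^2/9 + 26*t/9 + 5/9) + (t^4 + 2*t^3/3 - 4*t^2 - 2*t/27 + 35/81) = 4*t^4/3 + 28*t^3/9 + 4*t^2/9 + 76*t/27 + 80/81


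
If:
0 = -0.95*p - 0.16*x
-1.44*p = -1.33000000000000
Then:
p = 0.92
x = -5.48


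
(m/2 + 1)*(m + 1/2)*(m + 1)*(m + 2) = m^4/2 + 11*m^3/4 + 21*m^2/4 + 4*m + 1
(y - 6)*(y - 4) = y^2 - 10*y + 24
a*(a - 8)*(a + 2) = a^3 - 6*a^2 - 16*a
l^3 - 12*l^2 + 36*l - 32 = (l - 8)*(l - 2)^2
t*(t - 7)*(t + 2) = t^3 - 5*t^2 - 14*t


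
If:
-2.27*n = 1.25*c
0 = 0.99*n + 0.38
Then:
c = 0.70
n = -0.38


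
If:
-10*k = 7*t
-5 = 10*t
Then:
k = 7/20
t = -1/2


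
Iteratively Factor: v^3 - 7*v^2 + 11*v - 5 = (v - 5)*(v^2 - 2*v + 1) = (v - 5)*(v - 1)*(v - 1)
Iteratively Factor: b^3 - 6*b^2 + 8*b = (b - 2)*(b^2 - 4*b) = b*(b - 2)*(b - 4)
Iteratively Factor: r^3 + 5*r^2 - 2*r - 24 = (r + 4)*(r^2 + r - 6) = (r - 2)*(r + 4)*(r + 3)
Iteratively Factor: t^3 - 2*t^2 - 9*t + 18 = (t - 2)*(t^2 - 9) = (t - 3)*(t - 2)*(t + 3)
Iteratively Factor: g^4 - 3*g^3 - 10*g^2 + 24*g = (g)*(g^3 - 3*g^2 - 10*g + 24) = g*(g - 4)*(g^2 + g - 6) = g*(g - 4)*(g - 2)*(g + 3)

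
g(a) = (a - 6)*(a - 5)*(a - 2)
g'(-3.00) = 157.00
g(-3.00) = -360.00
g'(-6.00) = 316.00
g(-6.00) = -1056.00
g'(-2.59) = 139.46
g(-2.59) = -299.26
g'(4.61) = -4.10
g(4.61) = 1.41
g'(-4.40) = 224.48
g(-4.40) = -625.66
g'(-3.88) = 198.04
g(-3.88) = -515.88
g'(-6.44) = 343.86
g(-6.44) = -1201.13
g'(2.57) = 4.99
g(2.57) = 4.75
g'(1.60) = 18.08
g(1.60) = -5.98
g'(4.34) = -4.33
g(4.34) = 2.56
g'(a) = (a - 6)*(a - 5) + (a - 6)*(a - 2) + (a - 5)*(a - 2) = 3*a^2 - 26*a + 52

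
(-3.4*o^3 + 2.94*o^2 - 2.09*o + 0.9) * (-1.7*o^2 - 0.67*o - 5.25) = 5.78*o^5 - 2.72*o^4 + 19.4332*o^3 - 15.5647*o^2 + 10.3695*o - 4.725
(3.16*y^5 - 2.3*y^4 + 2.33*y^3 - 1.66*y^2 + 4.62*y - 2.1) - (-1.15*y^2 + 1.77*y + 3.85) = 3.16*y^5 - 2.3*y^4 + 2.33*y^3 - 0.51*y^2 + 2.85*y - 5.95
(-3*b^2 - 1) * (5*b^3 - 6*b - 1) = -15*b^5 + 13*b^3 + 3*b^2 + 6*b + 1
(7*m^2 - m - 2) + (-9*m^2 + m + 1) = -2*m^2 - 1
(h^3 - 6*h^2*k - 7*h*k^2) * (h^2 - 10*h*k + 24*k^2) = h^5 - 16*h^4*k + 77*h^3*k^2 - 74*h^2*k^3 - 168*h*k^4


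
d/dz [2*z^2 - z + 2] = 4*z - 1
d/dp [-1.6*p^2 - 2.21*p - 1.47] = -3.2*p - 2.21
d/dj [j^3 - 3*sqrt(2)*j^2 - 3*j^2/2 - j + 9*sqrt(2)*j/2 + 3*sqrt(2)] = 3*j^2 - 6*sqrt(2)*j - 3*j - 1 + 9*sqrt(2)/2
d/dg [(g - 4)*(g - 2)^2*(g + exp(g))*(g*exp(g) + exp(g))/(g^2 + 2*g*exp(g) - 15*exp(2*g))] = (g - 2)*(-2*(g - 4)*(g - 2)*(g + 1)*(g + exp(g))*(g*exp(g) + g - 15*exp(2*g) + exp(g)) + (g^2 + 2*g*exp(g) - 15*exp(2*g))*((g - 4)*(g - 2)*(g + 1)*(exp(g) + 1) + (g - 4)*(g - 2)*(g + 2)*(g + exp(g)) + 2*(g - 4)*(g + 1)*(g + exp(g)) + (g - 2)*(g + 1)*(g + exp(g))))*exp(g)/(g^2 + 2*g*exp(g) - 15*exp(2*g))^2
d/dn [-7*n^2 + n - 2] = 1 - 14*n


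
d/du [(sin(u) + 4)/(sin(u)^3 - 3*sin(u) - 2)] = 2*(-5*sin(u) + cos(u)^2 + 4)*cos(u)/((sin(u) - 2)^2*(sin(u) + 1)^3)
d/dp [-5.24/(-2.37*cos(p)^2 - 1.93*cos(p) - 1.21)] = (24.8376*cos(p) + 10.1132)*sin(p)/(2.37*cos(p)^2 + 1.93*cos(p) + 1.21)^2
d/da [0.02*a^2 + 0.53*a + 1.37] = 0.04*a + 0.53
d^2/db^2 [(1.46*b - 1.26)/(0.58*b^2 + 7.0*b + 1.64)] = ((1.16*b + 7.0)*(1.46*b - 1.26)*(2.32*b + 14.0) - (5.0808*b + 18.9784)*(0.58*b^2 + 7.0*b + 1.64))/(0.58*b^2 + 7.0*b + 1.64)^3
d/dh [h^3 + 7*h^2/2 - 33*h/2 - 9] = 3*h^2 + 7*h - 33/2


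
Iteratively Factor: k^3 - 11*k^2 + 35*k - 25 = (k - 1)*(k^2 - 10*k + 25) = (k - 5)*(k - 1)*(k - 5)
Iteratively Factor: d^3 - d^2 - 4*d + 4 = (d - 1)*(d^2 - 4) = (d - 2)*(d - 1)*(d + 2)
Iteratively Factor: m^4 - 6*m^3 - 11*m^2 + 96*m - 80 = (m - 5)*(m^3 - m^2 - 16*m + 16) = (m - 5)*(m + 4)*(m^2 - 5*m + 4) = (m - 5)*(m - 1)*(m + 4)*(m - 4)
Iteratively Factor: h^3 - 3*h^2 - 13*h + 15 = (h + 3)*(h^2 - 6*h + 5) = (h - 1)*(h + 3)*(h - 5)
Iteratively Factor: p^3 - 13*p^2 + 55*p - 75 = (p - 5)*(p^2 - 8*p + 15) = (p - 5)*(p - 3)*(p - 5)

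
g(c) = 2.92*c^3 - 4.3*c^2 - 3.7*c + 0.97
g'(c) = 8.76*c^2 - 8.6*c - 3.7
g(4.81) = 208.64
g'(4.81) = 157.61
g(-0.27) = 1.60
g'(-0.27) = -0.74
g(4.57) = 172.95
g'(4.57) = 139.95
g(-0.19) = 1.50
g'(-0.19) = -1.75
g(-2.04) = -34.17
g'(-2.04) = 50.30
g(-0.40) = 1.58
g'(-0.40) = 1.14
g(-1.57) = -15.12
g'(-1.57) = 31.39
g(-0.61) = 0.96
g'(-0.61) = 4.81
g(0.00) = 0.97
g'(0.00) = -3.70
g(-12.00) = -5619.59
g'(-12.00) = 1360.94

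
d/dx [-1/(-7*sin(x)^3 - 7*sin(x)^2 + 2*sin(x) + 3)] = (-21*sin(x)^2 - 14*sin(x) + 2)*cos(x)/(7*sin(x)^3 + 7*sin(x)^2 - 2*sin(x) - 3)^2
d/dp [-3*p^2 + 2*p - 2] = 2 - 6*p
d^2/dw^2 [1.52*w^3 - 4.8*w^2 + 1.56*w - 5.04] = 9.12*w - 9.6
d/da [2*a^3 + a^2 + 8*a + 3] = 6*a^2 + 2*a + 8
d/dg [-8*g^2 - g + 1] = -16*g - 1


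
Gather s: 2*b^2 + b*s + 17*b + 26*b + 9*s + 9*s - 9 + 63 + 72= 2*b^2 + 43*b + s*(b + 18) + 126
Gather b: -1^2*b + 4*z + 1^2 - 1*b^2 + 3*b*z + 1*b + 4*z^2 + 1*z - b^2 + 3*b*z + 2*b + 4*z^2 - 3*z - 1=-2*b^2 + b*(6*z + 2) + 8*z^2 + 2*z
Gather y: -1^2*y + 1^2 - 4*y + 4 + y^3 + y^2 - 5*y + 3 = y^3 + y^2 - 10*y + 8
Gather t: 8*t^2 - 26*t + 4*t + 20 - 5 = 8*t^2 - 22*t + 15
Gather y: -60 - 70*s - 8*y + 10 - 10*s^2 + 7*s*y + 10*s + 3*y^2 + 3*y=-10*s^2 - 60*s + 3*y^2 + y*(7*s - 5) - 50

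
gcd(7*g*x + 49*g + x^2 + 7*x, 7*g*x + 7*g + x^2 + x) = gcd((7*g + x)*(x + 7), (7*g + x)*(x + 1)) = 7*g + x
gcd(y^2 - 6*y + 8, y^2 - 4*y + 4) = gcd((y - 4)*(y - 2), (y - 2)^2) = y - 2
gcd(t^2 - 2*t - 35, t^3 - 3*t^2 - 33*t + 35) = t^2 - 2*t - 35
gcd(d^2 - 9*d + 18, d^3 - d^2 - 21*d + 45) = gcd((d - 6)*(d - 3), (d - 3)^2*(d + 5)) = d - 3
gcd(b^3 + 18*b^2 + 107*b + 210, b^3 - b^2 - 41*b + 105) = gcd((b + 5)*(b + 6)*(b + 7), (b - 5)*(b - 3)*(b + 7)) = b + 7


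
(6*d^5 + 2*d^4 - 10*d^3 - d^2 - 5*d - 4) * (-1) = -6*d^5 - 2*d^4 + 10*d^3 + d^2 + 5*d + 4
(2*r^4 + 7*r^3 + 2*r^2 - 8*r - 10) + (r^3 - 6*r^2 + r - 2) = 2*r^4 + 8*r^3 - 4*r^2 - 7*r - 12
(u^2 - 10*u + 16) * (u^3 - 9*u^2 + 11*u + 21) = u^5 - 19*u^4 + 117*u^3 - 233*u^2 - 34*u + 336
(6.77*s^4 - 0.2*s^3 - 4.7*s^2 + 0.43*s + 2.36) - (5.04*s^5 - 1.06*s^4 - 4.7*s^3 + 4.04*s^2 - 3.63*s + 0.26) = -5.04*s^5 + 7.83*s^4 + 4.5*s^3 - 8.74*s^2 + 4.06*s + 2.1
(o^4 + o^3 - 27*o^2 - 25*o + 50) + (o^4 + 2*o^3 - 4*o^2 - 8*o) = 2*o^4 + 3*o^3 - 31*o^2 - 33*o + 50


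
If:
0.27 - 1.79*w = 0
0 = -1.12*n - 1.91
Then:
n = -1.71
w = 0.15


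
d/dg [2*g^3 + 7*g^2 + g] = 6*g^2 + 14*g + 1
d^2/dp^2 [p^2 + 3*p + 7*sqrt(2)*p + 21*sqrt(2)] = 2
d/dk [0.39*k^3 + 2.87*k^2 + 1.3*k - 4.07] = 1.17*k^2 + 5.74*k + 1.3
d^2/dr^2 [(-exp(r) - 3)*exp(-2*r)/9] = (-exp(r) - 12)*exp(-2*r)/9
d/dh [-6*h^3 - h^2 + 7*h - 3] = -18*h^2 - 2*h + 7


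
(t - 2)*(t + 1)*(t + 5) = t^3 + 4*t^2 - 7*t - 10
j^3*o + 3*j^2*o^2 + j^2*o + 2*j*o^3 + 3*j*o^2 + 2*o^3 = (j + o)*(j + 2*o)*(j*o + o)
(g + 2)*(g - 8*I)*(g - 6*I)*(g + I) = g^4 + 2*g^3 - 13*I*g^3 - 34*g^2 - 26*I*g^2 - 68*g - 48*I*g - 96*I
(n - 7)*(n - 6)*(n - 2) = n^3 - 15*n^2 + 68*n - 84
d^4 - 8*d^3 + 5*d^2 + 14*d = d*(d - 7)*(d - 2)*(d + 1)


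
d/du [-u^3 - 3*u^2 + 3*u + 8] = -3*u^2 - 6*u + 3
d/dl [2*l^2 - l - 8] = 4*l - 1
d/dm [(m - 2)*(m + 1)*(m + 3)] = 3*m^2 + 4*m - 5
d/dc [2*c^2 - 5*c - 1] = 4*c - 5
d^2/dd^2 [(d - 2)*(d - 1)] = 2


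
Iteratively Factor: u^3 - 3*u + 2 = (u + 2)*(u^2 - 2*u + 1) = (u - 1)*(u + 2)*(u - 1)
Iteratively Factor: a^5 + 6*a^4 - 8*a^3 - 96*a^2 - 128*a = (a + 2)*(a^4 + 4*a^3 - 16*a^2 - 64*a) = a*(a + 2)*(a^3 + 4*a^2 - 16*a - 64) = a*(a - 4)*(a + 2)*(a^2 + 8*a + 16) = a*(a - 4)*(a + 2)*(a + 4)*(a + 4)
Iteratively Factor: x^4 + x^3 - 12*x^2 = (x - 3)*(x^3 + 4*x^2) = x*(x - 3)*(x^2 + 4*x) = x^2*(x - 3)*(x + 4)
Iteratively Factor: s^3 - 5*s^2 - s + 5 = (s - 1)*(s^2 - 4*s - 5) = (s - 5)*(s - 1)*(s + 1)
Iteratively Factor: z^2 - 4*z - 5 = (z + 1)*(z - 5)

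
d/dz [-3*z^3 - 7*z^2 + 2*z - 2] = -9*z^2 - 14*z + 2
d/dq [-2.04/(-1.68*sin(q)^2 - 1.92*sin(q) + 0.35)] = -(6.8544*sin(q) + 3.9168)*cos(q)/(1.68*sin(q)^2 + 1.92*sin(q) - 0.35)^2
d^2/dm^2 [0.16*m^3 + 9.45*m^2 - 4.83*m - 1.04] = 0.96*m + 18.9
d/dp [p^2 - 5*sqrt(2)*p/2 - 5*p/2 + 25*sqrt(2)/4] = 2*p - 5*sqrt(2)/2 - 5/2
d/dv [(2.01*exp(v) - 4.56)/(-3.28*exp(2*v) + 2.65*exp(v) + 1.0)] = (6.5928*exp(2*v) - 29.9136*exp(v) + 14.094)*exp(v)/(10.7584*exp(4*v) - 17.384*exp(3*v) + 0.4625*exp(2*v) + 5.3*exp(v) + 1.0)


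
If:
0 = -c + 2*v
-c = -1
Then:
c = 1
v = 1/2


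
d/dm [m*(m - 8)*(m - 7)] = 3*m^2 - 30*m + 56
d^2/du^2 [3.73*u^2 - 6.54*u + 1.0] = 7.46000000000000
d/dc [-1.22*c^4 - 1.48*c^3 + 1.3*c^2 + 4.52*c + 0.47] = -4.88*c^3 - 4.44*c^2 + 2.6*c + 4.52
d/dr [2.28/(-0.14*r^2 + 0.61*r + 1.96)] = (0.6384*r - 1.3908)/(-0.14*r^2 + 0.61*r + 1.96)^2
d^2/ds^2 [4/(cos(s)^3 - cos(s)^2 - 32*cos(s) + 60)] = 4*((-125*cos(s) - 8*cos(2*s) + 9*cos(3*s))*(cos(s)^3 - cos(s)^2 - 32*cos(s) + 60)/4 + 2*(-3*cos(s)^2 + 2*cos(s) + 32)^2*sin(s)^2)/(cos(s)^3 - cos(s)^2 - 32*cos(s) + 60)^3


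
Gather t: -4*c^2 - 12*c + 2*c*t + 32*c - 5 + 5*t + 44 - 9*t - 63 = -4*c^2 + 20*c + t*(2*c - 4) - 24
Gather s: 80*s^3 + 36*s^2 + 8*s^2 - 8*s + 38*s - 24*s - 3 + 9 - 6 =80*s^3 + 44*s^2 + 6*s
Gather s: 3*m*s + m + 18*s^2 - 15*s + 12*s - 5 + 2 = m + 18*s^2 + s*(3*m - 3) - 3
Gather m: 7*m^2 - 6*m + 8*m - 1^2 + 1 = 7*m^2 + 2*m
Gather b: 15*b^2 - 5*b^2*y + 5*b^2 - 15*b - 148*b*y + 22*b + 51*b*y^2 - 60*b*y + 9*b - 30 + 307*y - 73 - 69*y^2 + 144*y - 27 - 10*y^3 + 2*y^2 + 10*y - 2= b^2*(20 - 5*y) + b*(51*y^2 - 208*y + 16) - 10*y^3 - 67*y^2 + 461*y - 132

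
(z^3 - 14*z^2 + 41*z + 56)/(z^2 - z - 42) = (z^2 - 7*z - 8)/(z + 6)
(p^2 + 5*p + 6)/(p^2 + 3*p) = (p + 2)/p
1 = 1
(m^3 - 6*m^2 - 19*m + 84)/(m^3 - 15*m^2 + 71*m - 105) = (m + 4)/(m - 5)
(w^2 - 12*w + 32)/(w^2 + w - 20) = (w - 8)/(w + 5)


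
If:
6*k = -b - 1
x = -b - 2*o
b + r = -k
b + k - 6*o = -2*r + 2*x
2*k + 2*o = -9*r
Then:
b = 1/5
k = -1/5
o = 1/5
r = 0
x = -3/5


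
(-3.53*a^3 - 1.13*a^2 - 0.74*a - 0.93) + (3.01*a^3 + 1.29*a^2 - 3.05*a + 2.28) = -0.52*a^3 + 0.16*a^2 - 3.79*a + 1.35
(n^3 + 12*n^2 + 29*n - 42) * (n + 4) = n^4 + 16*n^3 + 77*n^2 + 74*n - 168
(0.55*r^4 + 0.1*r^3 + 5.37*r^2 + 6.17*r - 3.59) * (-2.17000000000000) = -1.1935*r^4 - 0.217*r^3 - 11.6529*r^2 - 13.3889*r + 7.7903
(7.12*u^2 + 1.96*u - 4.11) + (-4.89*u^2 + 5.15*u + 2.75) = 2.23*u^2 + 7.11*u - 1.36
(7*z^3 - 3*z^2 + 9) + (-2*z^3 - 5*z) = 5*z^3 - 3*z^2 - 5*z + 9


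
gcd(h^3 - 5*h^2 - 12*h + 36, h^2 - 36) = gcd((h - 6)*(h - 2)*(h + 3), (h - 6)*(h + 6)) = h - 6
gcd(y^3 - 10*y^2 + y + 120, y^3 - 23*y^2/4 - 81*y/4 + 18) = y^2 - 5*y - 24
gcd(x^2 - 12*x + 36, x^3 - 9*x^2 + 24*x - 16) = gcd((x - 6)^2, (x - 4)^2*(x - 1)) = 1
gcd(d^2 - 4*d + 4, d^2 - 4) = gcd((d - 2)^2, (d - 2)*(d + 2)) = d - 2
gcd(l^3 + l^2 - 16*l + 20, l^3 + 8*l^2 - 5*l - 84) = 1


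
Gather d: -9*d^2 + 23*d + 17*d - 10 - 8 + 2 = -9*d^2 + 40*d - 16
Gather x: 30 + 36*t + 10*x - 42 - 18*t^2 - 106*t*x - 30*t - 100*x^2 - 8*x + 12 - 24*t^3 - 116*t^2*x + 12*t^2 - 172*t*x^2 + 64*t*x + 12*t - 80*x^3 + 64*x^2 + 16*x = -24*t^3 - 6*t^2 + 18*t - 80*x^3 + x^2*(-172*t - 36) + x*(-116*t^2 - 42*t + 18)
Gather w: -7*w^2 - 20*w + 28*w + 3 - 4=-7*w^2 + 8*w - 1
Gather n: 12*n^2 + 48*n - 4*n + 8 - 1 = 12*n^2 + 44*n + 7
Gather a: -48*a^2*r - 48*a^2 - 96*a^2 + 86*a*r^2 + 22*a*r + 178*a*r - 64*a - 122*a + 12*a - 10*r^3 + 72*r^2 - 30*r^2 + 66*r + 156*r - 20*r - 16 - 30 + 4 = a^2*(-48*r - 144) + a*(86*r^2 + 200*r - 174) - 10*r^3 + 42*r^2 + 202*r - 42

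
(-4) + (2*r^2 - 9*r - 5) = 2*r^2 - 9*r - 9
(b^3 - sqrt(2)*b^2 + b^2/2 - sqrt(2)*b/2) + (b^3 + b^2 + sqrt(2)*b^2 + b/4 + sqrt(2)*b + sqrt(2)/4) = 2*b^3 + 3*b^2/2 + b/4 + sqrt(2)*b/2 + sqrt(2)/4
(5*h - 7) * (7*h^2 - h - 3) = 35*h^3 - 54*h^2 - 8*h + 21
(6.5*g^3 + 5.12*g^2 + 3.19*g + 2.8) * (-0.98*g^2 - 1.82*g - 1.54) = -6.37*g^5 - 16.8476*g^4 - 22.4546*g^3 - 16.4346*g^2 - 10.0086*g - 4.312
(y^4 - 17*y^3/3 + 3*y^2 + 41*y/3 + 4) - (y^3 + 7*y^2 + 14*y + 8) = y^4 - 20*y^3/3 - 4*y^2 - y/3 - 4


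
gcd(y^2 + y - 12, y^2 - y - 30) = 1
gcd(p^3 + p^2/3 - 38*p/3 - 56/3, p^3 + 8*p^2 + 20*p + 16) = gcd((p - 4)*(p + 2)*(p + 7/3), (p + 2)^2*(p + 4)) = p + 2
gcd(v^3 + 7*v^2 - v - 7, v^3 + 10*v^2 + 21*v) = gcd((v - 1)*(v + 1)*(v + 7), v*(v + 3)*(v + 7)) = v + 7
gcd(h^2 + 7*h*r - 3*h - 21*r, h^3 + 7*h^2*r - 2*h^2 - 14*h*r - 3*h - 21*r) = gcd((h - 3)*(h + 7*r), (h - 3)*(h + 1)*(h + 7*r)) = h^2 + 7*h*r - 3*h - 21*r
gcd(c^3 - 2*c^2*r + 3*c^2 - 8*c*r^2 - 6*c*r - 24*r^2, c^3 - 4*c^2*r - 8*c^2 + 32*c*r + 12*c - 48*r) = -c + 4*r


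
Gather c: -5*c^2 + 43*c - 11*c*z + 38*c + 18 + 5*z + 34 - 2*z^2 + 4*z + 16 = -5*c^2 + c*(81 - 11*z) - 2*z^2 + 9*z + 68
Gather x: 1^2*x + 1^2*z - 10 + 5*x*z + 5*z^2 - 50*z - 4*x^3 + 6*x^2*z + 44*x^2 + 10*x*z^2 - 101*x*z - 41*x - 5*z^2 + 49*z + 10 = -4*x^3 + x^2*(6*z + 44) + x*(10*z^2 - 96*z - 40)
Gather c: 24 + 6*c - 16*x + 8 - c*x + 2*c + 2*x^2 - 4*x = c*(8 - x) + 2*x^2 - 20*x + 32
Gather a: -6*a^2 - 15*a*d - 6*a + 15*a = -6*a^2 + a*(9 - 15*d)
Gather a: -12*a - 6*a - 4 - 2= -18*a - 6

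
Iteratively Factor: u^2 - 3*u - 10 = (u - 5)*(u + 2)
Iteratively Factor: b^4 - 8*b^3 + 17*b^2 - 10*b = (b)*(b^3 - 8*b^2 + 17*b - 10) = b*(b - 2)*(b^2 - 6*b + 5) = b*(b - 5)*(b - 2)*(b - 1)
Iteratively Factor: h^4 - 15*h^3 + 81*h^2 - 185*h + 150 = (h - 5)*(h^3 - 10*h^2 + 31*h - 30) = (h - 5)*(h - 2)*(h^2 - 8*h + 15) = (h - 5)^2*(h - 2)*(h - 3)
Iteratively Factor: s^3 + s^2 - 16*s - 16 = (s + 1)*(s^2 - 16) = (s - 4)*(s + 1)*(s + 4)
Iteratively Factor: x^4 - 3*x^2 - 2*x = (x - 2)*(x^3 + 2*x^2 + x) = x*(x - 2)*(x^2 + 2*x + 1) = x*(x - 2)*(x + 1)*(x + 1)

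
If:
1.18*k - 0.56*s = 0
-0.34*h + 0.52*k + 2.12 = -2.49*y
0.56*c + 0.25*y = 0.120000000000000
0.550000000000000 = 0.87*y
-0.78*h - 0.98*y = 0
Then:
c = -0.07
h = -0.79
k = -7.62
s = -16.06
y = 0.63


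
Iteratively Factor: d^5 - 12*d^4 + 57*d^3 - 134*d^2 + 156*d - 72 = (d - 2)*(d^4 - 10*d^3 + 37*d^2 - 60*d + 36) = (d - 3)*(d - 2)*(d^3 - 7*d^2 + 16*d - 12) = (d - 3)^2*(d - 2)*(d^2 - 4*d + 4) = (d - 3)^2*(d - 2)^2*(d - 2)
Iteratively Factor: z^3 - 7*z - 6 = (z + 1)*(z^2 - z - 6) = (z + 1)*(z + 2)*(z - 3)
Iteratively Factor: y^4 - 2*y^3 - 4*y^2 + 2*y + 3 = (y + 1)*(y^3 - 3*y^2 - y + 3) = (y + 1)^2*(y^2 - 4*y + 3) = (y - 3)*(y + 1)^2*(y - 1)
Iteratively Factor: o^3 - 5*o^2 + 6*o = (o - 2)*(o^2 - 3*o) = o*(o - 2)*(o - 3)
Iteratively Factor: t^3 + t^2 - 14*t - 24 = (t + 3)*(t^2 - 2*t - 8) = (t - 4)*(t + 3)*(t + 2)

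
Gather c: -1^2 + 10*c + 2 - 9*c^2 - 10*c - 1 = -9*c^2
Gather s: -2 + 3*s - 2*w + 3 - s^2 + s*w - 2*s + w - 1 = -s^2 + s*(w + 1) - w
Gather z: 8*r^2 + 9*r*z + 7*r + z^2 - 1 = 8*r^2 + 9*r*z + 7*r + z^2 - 1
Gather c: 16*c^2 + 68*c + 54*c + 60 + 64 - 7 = 16*c^2 + 122*c + 117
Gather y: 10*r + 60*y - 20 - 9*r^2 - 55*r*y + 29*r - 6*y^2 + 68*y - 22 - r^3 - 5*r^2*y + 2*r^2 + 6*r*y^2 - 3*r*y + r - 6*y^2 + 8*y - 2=-r^3 - 7*r^2 + 40*r + y^2*(6*r - 12) + y*(-5*r^2 - 58*r + 136) - 44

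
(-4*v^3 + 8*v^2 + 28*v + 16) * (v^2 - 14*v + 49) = -4*v^5 + 64*v^4 - 280*v^3 + 16*v^2 + 1148*v + 784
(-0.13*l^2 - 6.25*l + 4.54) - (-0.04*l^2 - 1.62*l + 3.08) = -0.09*l^2 - 4.63*l + 1.46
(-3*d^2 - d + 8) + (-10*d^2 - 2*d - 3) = -13*d^2 - 3*d + 5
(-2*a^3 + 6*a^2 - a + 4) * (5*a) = -10*a^4 + 30*a^3 - 5*a^2 + 20*a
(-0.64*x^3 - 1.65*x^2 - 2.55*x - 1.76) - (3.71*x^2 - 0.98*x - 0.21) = -0.64*x^3 - 5.36*x^2 - 1.57*x - 1.55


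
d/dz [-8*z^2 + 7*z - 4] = 7 - 16*z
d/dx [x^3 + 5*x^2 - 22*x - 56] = 3*x^2 + 10*x - 22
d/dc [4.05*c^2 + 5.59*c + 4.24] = 8.1*c + 5.59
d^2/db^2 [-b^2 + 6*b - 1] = -2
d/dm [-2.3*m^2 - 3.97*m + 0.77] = -4.6*m - 3.97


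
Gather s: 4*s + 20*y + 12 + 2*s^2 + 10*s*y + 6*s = 2*s^2 + s*(10*y + 10) + 20*y + 12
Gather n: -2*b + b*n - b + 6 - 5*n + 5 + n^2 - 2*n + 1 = -3*b + n^2 + n*(b - 7) + 12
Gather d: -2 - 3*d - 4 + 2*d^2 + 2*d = 2*d^2 - d - 6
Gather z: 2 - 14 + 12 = 0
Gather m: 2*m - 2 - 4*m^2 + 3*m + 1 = -4*m^2 + 5*m - 1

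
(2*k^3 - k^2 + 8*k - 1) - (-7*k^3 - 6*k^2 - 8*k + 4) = 9*k^3 + 5*k^2 + 16*k - 5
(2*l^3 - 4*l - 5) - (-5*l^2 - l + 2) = 2*l^3 + 5*l^2 - 3*l - 7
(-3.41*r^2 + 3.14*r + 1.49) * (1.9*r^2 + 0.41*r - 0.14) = -6.479*r^4 + 4.5679*r^3 + 4.5958*r^2 + 0.1713*r - 0.2086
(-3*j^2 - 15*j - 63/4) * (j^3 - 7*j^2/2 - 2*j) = -3*j^5 - 9*j^4/2 + 171*j^3/4 + 681*j^2/8 + 63*j/2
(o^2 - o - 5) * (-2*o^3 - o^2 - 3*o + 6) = -2*o^5 + o^4 + 8*o^3 + 14*o^2 + 9*o - 30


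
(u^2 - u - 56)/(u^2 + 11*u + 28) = (u - 8)/(u + 4)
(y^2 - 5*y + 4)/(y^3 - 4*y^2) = (y - 1)/y^2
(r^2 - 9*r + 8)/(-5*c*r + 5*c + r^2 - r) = (r - 8)/(-5*c + r)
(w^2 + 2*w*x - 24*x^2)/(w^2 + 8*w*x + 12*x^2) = (w - 4*x)/(w + 2*x)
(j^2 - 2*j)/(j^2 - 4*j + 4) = j/(j - 2)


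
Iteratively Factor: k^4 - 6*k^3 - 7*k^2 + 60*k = (k - 5)*(k^3 - k^2 - 12*k) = (k - 5)*(k - 4)*(k^2 + 3*k) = (k - 5)*(k - 4)*(k + 3)*(k)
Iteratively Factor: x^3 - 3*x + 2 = (x - 1)*(x^2 + x - 2) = (x - 1)^2*(x + 2)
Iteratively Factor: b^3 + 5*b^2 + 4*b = (b + 4)*(b^2 + b) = b*(b + 4)*(b + 1)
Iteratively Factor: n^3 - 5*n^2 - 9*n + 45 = (n + 3)*(n^2 - 8*n + 15) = (n - 3)*(n + 3)*(n - 5)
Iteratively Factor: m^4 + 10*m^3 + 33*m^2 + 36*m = (m)*(m^3 + 10*m^2 + 33*m + 36) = m*(m + 3)*(m^2 + 7*m + 12) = m*(m + 3)*(m + 4)*(m + 3)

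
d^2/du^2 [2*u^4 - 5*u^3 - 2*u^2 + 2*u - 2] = 24*u^2 - 30*u - 4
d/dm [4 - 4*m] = -4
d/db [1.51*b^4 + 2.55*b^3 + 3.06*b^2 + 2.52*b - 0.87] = 6.04*b^3 + 7.65*b^2 + 6.12*b + 2.52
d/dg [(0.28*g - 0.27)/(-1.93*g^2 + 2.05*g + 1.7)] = (0.5404*g^2 - 1.0422*g + 1.0295)/(3.7249*g^4 - 7.913*g^3 - 2.3595*g^2 + 6.97*g + 2.89)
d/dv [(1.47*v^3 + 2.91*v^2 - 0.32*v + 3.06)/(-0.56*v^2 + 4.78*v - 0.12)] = (-0.8232*v^4 + 14.0532*v^3 + 13.2014*v^2 + 2.7288*v - 14.5884)/(0.3136*v^4 - 5.3536*v^3 + 22.9828*v^2 - 1.1472*v + 0.0144)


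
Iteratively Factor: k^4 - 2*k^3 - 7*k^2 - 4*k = (k + 1)*(k^3 - 3*k^2 - 4*k) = k*(k + 1)*(k^2 - 3*k - 4) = k*(k - 4)*(k + 1)*(k + 1)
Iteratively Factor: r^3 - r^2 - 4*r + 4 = (r + 2)*(r^2 - 3*r + 2) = (r - 2)*(r + 2)*(r - 1)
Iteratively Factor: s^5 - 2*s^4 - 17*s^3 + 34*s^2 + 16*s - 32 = (s - 1)*(s^4 - s^3 - 18*s^2 + 16*s + 32) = (s - 1)*(s + 4)*(s^3 - 5*s^2 + 2*s + 8) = (s - 2)*(s - 1)*(s + 4)*(s^2 - 3*s - 4) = (s - 4)*(s - 2)*(s - 1)*(s + 4)*(s + 1)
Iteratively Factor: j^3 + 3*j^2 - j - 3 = (j + 3)*(j^2 - 1) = (j + 1)*(j + 3)*(j - 1)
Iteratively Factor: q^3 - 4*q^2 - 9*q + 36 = (q - 3)*(q^2 - q - 12) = (q - 4)*(q - 3)*(q + 3)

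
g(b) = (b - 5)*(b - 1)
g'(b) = 2*b - 6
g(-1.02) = 12.16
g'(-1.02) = -8.04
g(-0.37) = 7.36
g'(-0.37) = -6.74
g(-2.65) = 27.92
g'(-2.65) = -11.30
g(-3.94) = 44.16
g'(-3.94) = -13.88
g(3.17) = -3.97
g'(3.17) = 0.34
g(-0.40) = 7.56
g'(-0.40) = -6.80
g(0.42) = 2.66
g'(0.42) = -5.16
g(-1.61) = 17.25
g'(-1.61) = -9.22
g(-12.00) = 221.00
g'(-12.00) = -30.00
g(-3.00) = 32.00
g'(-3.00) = -12.00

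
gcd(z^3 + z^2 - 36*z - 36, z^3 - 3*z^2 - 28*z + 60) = z - 6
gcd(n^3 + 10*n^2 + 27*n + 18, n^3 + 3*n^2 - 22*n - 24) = n^2 + 7*n + 6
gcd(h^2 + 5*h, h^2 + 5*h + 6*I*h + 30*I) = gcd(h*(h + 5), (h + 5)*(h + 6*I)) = h + 5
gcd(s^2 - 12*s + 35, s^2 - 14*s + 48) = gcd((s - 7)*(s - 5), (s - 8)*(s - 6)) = 1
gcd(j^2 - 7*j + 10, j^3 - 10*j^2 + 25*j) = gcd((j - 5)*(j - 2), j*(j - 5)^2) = j - 5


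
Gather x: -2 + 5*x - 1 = 5*x - 3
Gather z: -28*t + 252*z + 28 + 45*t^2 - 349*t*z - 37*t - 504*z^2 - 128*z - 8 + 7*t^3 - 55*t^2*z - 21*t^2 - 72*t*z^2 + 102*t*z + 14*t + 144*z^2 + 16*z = 7*t^3 + 24*t^2 - 51*t + z^2*(-72*t - 360) + z*(-55*t^2 - 247*t + 140) + 20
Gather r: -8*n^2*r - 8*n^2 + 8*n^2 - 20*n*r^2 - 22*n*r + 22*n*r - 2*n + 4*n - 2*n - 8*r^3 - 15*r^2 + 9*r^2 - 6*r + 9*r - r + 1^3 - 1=-8*r^3 + r^2*(-20*n - 6) + r*(2 - 8*n^2)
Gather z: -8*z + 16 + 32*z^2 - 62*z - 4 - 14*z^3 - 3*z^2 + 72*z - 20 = -14*z^3 + 29*z^2 + 2*z - 8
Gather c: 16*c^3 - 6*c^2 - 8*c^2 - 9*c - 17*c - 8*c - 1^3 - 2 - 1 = 16*c^3 - 14*c^2 - 34*c - 4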